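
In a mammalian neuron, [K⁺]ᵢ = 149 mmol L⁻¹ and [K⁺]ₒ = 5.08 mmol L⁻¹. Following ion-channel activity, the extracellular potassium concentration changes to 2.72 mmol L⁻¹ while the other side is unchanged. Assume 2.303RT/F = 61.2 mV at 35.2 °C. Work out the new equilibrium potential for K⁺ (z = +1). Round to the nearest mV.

After the shift: [K⁺]_out = 2.72, [K⁺]_in = 149 mmol L⁻¹.
E_new = (61.2/1)·log₁₀(2.72/149) = 61.20 · (-1.7386) = -106.40 mV

-106 mV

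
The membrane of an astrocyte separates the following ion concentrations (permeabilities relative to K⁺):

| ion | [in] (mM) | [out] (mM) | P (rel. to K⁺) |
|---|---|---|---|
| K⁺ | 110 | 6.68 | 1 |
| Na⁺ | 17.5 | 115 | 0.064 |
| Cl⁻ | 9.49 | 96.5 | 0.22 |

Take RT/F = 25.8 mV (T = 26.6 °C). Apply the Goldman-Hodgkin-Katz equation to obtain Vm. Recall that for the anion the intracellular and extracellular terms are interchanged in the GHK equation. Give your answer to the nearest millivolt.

Vm = 25.8 · ln[(Σ P·[cation]ₒ + Σ P·[anion]ᵢ) / (Σ P·[cation]ᵢ + Σ P·[anion]ₒ)]
Numerator = 1×6.68 + 0.064×115 + 0.22×9.49 = 16.13
Denominator = 1×110 + 0.064×17.5 + 0.22×96.5 = 132.3
Vm = 25.8 · ln(0.12186) = 25.8 × (-2.1049) = -54.31 mV

-54 mV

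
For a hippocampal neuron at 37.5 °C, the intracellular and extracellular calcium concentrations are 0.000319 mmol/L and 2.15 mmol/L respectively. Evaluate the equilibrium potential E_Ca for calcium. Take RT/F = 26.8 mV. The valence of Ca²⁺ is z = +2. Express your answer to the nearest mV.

E = (26.8/z) · ln([Ca²⁺]_out/[Ca²⁺]_in) with z = +2.
= (26.8/2) · ln(2.15/0.000319) = 13.40 · ln(6740)
= 13.40 · (8.8158) = 118.13 mV

118 mV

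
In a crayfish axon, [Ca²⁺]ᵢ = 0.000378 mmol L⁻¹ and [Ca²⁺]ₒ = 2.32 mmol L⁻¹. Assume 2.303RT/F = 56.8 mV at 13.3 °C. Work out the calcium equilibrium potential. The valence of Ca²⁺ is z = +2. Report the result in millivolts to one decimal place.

E = (56.8/z) · log₁₀([Ca²⁺]_out/[Ca²⁺]_in) with z = +2.
= (56.8/2) · log₁₀(2.32/0.000378) = 28.40 · log₁₀(6138)
= 28.40 · (3.7880) = 107.58 mV

107.6 mV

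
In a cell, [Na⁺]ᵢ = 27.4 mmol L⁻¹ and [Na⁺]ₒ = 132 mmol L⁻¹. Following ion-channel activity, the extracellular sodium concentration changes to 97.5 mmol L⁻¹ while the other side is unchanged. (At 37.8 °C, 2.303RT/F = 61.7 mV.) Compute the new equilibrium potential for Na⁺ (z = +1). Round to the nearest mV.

34 mV

After the shift: [Na⁺]_out = 97.5, [Na⁺]_in = 27.4 mmol L⁻¹.
E_new = (61.7/1)·log₁₀(97.5/27.4) = 61.70 · (0.5513) = 34.01 mV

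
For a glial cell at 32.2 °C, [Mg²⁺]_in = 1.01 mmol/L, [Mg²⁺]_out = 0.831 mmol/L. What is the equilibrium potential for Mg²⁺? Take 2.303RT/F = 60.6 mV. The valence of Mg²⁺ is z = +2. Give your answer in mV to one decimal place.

-2.6 mV

E = (60.6/z) · log₁₀([Mg²⁺]_out/[Mg²⁺]_in) with z = +2.
= (60.6/2) · log₁₀(0.831/1.01) = 30.30 · log₁₀(0.8228)
= 30.30 · (-0.0847) = -2.57 mV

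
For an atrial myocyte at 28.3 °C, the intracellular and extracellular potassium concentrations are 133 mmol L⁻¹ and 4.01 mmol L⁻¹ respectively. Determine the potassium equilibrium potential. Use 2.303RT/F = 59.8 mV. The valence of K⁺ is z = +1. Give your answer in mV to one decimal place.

-90.9 mV

E = (59.8/z) · log₁₀([K⁺]_out/[K⁺]_in) with z = +1.
= (59.8/1) · log₁₀(4.01/133) = 59.80 · log₁₀(0.03015)
= 59.80 · (-1.5207) = -90.94 mV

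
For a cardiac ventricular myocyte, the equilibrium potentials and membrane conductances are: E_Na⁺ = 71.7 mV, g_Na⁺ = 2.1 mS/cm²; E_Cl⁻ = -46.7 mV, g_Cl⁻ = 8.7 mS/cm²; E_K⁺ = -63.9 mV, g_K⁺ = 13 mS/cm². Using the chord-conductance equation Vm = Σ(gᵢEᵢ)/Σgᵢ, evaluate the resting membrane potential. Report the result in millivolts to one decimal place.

-45.6 mV

Σ gᵢEᵢ = 2.1·(71.7) + 8.7·(-46.7) + 13·(-63.9) = -1086.42
Σ gᵢ = 2.1 + 8.7 + 13 = 23.8
Vm = -1086.42 / 23.8 = -45.65 mV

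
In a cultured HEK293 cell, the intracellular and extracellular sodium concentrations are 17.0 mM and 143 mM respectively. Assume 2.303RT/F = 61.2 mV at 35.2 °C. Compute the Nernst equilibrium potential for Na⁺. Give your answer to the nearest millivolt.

E = (61.2/z) · log₁₀([Na⁺]_out/[Na⁺]_in) with z = +1.
= (61.2/1) · log₁₀(143/17.0) = 61.20 · log₁₀(8.412)
= 61.20 · (0.9249) = 56.60 mV

57 mV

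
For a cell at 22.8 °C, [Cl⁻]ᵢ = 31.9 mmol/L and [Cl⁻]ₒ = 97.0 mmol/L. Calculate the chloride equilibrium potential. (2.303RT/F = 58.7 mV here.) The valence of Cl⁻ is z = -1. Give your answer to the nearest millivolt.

E = (58.7/z) · log₁₀([Cl⁻]_out/[Cl⁻]_in) with z = -1.
For an anion, dividing by z = -1 reverses the sign.
= (58.7/-1) · log₁₀(97.0/31.9) = -58.70 · log₁₀(3.041)
= -58.70 · (0.4830) = -28.35 mV

-28 mV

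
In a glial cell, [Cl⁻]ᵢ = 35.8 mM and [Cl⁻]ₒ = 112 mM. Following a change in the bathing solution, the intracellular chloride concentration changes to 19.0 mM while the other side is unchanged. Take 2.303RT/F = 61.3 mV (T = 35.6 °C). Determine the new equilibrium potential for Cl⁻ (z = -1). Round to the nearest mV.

After the shift: [Cl⁻]_out = 112, [Cl⁻]_in = 19.0 mM.
E_new = (61.3/-1)·log₁₀(112/19.0) = -61.30 · (0.7705) = -47.23 mV

-47 mV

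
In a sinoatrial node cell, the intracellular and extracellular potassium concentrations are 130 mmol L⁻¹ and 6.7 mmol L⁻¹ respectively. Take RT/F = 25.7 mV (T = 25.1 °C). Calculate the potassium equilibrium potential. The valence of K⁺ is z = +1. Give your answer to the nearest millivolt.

E = (25.7/z) · ln([K⁺]_out/[K⁺]_in) with z = +1.
= (25.7/1) · ln(6.7/130) = 25.70 · ln(0.05154)
= 25.70 · (-2.9654) = -76.21 mV

-76 mV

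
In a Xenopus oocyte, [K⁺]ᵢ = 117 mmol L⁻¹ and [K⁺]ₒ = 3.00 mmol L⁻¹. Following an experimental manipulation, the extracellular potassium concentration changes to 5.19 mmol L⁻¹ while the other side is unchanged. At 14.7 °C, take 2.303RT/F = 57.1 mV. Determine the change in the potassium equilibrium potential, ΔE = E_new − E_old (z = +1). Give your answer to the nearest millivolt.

E_old = (57.1/1)·log₁₀(3.00/117) = -90.85 mV
E_new = (57.1/1)·log₁₀(5.19/117) = -77.26 mV
ΔE = -77.26 − (-90.85) = 13.59 mV

14 mV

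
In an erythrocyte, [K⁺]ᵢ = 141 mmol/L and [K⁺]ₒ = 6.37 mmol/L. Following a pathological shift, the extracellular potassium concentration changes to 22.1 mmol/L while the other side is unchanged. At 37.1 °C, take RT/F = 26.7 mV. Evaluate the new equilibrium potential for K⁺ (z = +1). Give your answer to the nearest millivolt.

After the shift: [K⁺]_out = 22.1, [K⁺]_in = 141 mmol/L.
E_new = (26.7/1)·ln(22.1/141) = 26.70 · (-1.8532) = -49.48 mV

-49 mV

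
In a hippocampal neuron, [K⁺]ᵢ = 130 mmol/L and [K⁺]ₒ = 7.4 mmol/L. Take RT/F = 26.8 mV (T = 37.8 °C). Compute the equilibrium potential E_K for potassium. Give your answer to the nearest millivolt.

E = (26.8/z) · ln([K⁺]_out/[K⁺]_in) with z = +1.
= (26.8/1) · ln(7.4/130) = 26.80 · ln(0.05692)
= 26.80 · (-2.8661) = -76.81 mV

-77 mV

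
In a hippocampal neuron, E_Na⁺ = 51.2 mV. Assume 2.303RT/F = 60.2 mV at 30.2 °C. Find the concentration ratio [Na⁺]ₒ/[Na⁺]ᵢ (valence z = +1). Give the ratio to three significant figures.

7.09

log₁₀([out]/[in]) = E·z/(60.2) = 51.2 × 1 / 60.2 = 0.8505
[out]/[in] = 10^(0.8505) = 7.088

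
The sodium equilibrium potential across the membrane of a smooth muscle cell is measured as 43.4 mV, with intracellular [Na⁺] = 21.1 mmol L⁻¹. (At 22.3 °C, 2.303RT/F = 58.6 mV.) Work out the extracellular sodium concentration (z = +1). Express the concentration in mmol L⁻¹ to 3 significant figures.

116 mmol L⁻¹

Nernst: E = (58.6/1) · log₁₀([out]/[in]), so log₁₀([out]/[in]) = 43.4 × 1 / 58.6 = 0.7406.
[out]/[in] = 10^(0.7406) = 5.503.
[out] = 5.503 × 21.1 = 116.1 mmol L⁻¹.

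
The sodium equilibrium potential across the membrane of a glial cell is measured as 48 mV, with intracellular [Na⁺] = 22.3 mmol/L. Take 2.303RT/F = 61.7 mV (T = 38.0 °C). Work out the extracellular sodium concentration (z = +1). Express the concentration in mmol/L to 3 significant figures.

Nernst: E = (61.7/1) · log₁₀([out]/[in]), so log₁₀([out]/[in]) = 48.0 × 1 / 61.7 = 0.7780.
[out]/[in] = 10^(0.7780) = 5.997.
[out] = 5.997 × 22.3 = 133.7 mmol/L.

134 mmol/L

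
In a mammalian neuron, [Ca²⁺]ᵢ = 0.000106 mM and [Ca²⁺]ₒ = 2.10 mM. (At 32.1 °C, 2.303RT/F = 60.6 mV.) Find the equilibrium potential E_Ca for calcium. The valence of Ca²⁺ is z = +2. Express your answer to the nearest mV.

130 mV

E = (60.6/z) · log₁₀([Ca²⁺]_out/[Ca²⁺]_in) with z = +2.
= (60.6/2) · log₁₀(2.10/0.000106) = 30.30 · log₁₀(1.981e+04)
= 30.30 · (4.2969) = 130.20 mV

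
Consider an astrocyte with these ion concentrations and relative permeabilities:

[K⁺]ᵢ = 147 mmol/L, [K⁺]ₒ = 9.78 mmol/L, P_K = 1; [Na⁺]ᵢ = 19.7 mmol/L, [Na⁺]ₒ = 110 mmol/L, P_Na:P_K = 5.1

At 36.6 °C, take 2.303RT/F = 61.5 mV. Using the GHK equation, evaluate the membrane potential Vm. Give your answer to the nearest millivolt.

22 mV

Vm = 61.5 · log₁₀[(Σ P·[cation]ₒ + Σ P·[anion]ᵢ) / (Σ P·[cation]ᵢ + Σ P·[anion]ₒ)]
Numerator = 1×9.78 + 5.1×110 = 570.8
Denominator = 1×147 + 5.1×19.7 = 247.5
Vm = 61.5 · log₁₀(2.3065) = 61.5 × (0.3629) = 22.32 mV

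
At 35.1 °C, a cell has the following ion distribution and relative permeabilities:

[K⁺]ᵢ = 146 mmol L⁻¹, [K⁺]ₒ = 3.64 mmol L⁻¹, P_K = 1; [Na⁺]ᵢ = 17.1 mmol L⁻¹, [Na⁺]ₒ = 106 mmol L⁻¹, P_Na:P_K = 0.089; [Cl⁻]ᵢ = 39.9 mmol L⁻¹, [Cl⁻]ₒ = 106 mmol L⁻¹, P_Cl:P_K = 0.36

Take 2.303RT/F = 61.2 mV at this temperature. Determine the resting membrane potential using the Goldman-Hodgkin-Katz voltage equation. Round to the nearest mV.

-51 mV

Vm = 61.2 · log₁₀[(Σ P·[cation]ₒ + Σ P·[anion]ᵢ) / (Σ P·[cation]ᵢ + Σ P·[anion]ₒ)]
Numerator = 1×3.64 + 0.089×106 + 0.36×39.9 = 27.44
Denominator = 1×146 + 0.089×17.1 + 0.36×106 = 185.7
Vm = 61.2 · log₁₀(0.14777) = 61.2 × (-0.8304) = -50.82 mV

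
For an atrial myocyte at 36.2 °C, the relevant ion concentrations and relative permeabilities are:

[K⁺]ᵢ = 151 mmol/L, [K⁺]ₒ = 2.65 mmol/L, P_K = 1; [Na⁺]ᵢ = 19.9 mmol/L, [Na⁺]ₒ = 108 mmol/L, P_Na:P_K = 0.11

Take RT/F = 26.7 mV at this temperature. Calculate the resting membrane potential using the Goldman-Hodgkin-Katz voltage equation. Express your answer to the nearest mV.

-63 mV

Vm = 26.7 · ln[(Σ P·[cation]ₒ + Σ P·[anion]ᵢ) / (Σ P·[cation]ᵢ + Σ P·[anion]ₒ)]
Numerator = 1×2.65 + 0.11×108 = 14.53
Denominator = 1×151 + 0.11×19.9 = 153.2
Vm = 26.7 · ln(0.09485) = 26.7 × (-2.3555) = -62.89 mV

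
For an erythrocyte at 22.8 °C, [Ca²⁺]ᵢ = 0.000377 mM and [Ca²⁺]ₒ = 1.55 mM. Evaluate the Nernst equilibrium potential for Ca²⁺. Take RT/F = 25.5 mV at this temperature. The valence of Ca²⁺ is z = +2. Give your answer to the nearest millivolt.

106 mV

E = (25.5/z) · ln([Ca²⁺]_out/[Ca²⁺]_in) with z = +2.
= (25.5/2) · ln(1.55/0.000377) = 12.75 · ln(4111)
= 12.75 · (8.3215) = 106.10 mV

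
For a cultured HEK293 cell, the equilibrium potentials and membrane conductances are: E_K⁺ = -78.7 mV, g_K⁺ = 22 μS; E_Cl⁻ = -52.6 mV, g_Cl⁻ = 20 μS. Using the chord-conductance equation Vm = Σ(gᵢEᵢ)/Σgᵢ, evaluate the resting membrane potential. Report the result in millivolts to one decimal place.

-66.3 mV

Σ gᵢEᵢ = 22·(-78.7) + 20·(-52.6) = -2783.40
Σ gᵢ = 22 + 20 = 42
Vm = -2783.40 / 42 = -66.27 mV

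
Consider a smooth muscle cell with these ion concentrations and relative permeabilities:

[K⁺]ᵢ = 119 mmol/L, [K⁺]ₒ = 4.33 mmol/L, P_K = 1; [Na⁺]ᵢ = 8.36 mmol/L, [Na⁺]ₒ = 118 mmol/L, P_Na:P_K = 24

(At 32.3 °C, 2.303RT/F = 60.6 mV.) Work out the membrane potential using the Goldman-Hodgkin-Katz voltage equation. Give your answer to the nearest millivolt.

Vm = 60.6 · log₁₀[(Σ P·[cation]ₒ + Σ P·[anion]ᵢ) / (Σ P·[cation]ᵢ + Σ P·[anion]ₒ)]
Numerator = 1×4.33 + 24×118 = 2836
Denominator = 1×119 + 24×8.36 = 319.6
Vm = 60.6 · log₁₀(8.8735) = 60.6 × (0.9481) = 57.45 mV

57 mV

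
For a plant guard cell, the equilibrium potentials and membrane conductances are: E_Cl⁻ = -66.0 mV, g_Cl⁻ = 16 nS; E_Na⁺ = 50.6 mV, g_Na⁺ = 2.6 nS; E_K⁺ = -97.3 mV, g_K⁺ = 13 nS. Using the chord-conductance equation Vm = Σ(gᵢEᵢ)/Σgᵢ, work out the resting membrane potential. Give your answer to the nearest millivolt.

-69 mV

Σ gᵢEᵢ = 16·(-66.0) + 2.6·(50.6) + 13·(-97.3) = -2189.34
Σ gᵢ = 16 + 2.6 + 13 = 31.6
Vm = -2189.34 / 31.6 = -69.28 mV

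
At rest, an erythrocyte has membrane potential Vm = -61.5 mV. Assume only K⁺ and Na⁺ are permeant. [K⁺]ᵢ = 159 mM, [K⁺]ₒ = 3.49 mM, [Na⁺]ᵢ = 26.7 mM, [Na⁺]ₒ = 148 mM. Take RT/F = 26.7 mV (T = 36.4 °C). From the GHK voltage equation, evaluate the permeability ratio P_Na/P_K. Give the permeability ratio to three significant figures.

0.0853

Let α = P_Na/P_K. GHK: Vm = 26.7·ln[(Kₒ + α·Naₒ)/(Kᵢ + α·Naᵢ)].
e^(Vm/26.7) = e^(-61.5/26.7) = 0.099921
So 0.099921·(Kᵢ + α·Naᵢ) = Kₒ + α·Naₒ → α = (0.099921·159.0 − 3.49) / (148.0 − 0.099921·26.7)
α = (15.89 − 3.49) / (148.0 − 2.668) = 12.4/145.3 = 0.0853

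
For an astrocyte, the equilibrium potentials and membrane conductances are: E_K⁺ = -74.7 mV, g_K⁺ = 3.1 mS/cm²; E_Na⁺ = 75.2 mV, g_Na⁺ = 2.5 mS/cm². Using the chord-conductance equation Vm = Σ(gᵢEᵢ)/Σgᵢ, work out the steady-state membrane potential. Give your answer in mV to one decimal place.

Σ gᵢEᵢ = 3.1·(-74.7) + 2.5·(75.2) = -43.57
Σ gᵢ = 3.1 + 2.5 = 5.6
Vm = -43.57 / 5.6 = -7.78 mV

-7.8 mV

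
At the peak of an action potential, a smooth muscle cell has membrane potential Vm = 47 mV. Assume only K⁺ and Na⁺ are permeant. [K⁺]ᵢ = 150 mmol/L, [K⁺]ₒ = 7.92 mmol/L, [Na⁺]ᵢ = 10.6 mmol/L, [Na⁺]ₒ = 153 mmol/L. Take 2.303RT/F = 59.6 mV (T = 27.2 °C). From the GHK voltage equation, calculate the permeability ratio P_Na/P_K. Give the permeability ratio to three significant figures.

Let α = P_Na/P_K. GHK: Vm = 59.6·log₁₀[(Kₒ + α·Naₒ)/(Kᵢ + α·Naᵢ)].
10^(Vm/59.6) = 10^(47.0/59.6) = 6.146
So 6.146·(Kᵢ + α·Naᵢ) = Kₒ + α·Naₒ → α = (6.146·150.0 − 7.92) / (153.0 − 6.146·10.6)
α = (921.9 − 7.92) / (153.0 − 65.15) = 914/87.85 = 10.4

10.4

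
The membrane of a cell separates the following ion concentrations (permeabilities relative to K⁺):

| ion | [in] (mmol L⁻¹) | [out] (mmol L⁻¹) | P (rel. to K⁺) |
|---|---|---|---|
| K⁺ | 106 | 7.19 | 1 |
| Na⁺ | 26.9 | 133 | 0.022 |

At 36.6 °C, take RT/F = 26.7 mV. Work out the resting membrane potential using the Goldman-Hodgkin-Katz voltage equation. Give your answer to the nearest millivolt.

Vm = 26.7 · ln[(Σ P·[cation]ₒ + Σ P·[anion]ᵢ) / (Σ P·[cation]ᵢ + Σ P·[anion]ₒ)]
Numerator = 1×7.19 + 0.022×133 = 10.12
Denominator = 1×106 + 0.022×26.9 = 106.6
Vm = 26.7 · ln(0.094904) = 26.7 × (-2.3549) = -62.88 mV

-63 mV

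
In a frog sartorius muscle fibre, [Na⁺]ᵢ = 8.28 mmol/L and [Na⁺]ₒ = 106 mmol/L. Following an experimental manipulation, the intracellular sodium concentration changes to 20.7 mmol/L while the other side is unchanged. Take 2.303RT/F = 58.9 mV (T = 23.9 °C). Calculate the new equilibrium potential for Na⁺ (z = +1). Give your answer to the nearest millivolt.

42 mV

After the shift: [Na⁺]_out = 106, [Na⁺]_in = 20.7 mmol/L.
E_new = (58.9/1)·log₁₀(106/20.7) = 58.90 · (0.7093) = 41.78 mV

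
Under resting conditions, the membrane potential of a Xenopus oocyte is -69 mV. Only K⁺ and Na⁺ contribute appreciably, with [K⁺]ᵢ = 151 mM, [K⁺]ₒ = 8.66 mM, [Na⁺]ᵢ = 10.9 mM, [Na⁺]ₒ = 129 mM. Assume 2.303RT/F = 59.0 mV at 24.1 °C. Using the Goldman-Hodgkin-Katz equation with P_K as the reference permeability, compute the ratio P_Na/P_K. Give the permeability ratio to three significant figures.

Let α = P_Na/P_K. GHK: Vm = 59.0·log₁₀[(Kₒ + α·Naₒ)/(Kᵢ + α·Naᵢ)].
10^(Vm/59.0) = 10^(-69.0/59.0) = 0.067688
So 0.067688·(Kᵢ + α·Naᵢ) = Kₒ + α·Naₒ → α = (0.067688·151.0 − 8.66) / (129.0 − 0.067688·10.9)
α = (10.22 − 8.66) / (129.0 − 0.7378) = 1.561/128.3 = 0.01217

0.0122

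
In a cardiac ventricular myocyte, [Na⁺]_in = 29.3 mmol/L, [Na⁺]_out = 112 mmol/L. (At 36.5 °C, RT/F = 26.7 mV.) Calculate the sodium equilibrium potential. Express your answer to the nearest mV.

E = (26.7/z) · ln([Na⁺]_out/[Na⁺]_in) with z = +1.
= (26.7/1) · ln(112/29.3) = 26.70 · ln(3.823)
= 26.70 · (1.3409) = 35.80 mV

36 mV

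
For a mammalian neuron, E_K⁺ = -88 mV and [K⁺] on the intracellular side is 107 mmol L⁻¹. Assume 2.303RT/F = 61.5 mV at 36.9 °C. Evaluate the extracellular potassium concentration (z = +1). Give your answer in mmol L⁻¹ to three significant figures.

3.97 mmol L⁻¹

Nernst: E = (61.5/1) · log₁₀([out]/[in]), so log₁₀([out]/[in]) = -88.0 × 1 / 61.5 = -1.4309.
[out]/[in] = 10^(-1.4309) = 0.03708.
[out] = 0.03708 × 107 = 3.967 mmol L⁻¹.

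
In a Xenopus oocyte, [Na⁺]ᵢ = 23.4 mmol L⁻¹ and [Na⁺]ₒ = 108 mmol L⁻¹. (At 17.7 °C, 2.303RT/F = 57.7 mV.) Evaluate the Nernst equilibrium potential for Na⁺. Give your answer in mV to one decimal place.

E = (57.7/z) · log₁₀([Na⁺]_out/[Na⁺]_in) with z = +1.
= (57.7/1) · log₁₀(108/23.4) = 57.70 · log₁₀(4.615)
= 57.70 · (0.6642) = 38.32 mV

38.3 mV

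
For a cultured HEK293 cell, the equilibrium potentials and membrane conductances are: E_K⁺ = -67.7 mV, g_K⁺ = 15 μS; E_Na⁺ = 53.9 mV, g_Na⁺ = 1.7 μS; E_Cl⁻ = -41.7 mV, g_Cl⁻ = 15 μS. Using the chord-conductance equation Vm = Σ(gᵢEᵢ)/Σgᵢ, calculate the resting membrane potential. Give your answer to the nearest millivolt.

Σ gᵢEᵢ = 15·(-67.7) + 1.7·(53.9) + 15·(-41.7) = -1549.37
Σ gᵢ = 15 + 1.7 + 15 = 31.7
Vm = -1549.37 / 31.7 = -48.88 mV

-49 mV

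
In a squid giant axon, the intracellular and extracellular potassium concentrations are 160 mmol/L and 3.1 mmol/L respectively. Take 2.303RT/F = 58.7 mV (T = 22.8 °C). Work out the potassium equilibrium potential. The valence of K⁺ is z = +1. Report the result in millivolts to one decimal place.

-100.5 mV

E = (58.7/z) · log₁₀([K⁺]_out/[K⁺]_in) with z = +1.
= (58.7/1) · log₁₀(3.1/160) = 58.70 · log₁₀(0.01937)
= 58.70 · (-1.7128) = -100.54 mV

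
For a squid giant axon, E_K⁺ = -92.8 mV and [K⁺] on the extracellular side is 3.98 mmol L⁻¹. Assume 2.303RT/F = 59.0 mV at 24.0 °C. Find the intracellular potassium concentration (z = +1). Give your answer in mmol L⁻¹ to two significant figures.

Nernst: E = (59.0/1) · log₁₀([out]/[in]), so log₁₀([out]/[in]) = -92.8 × 1 / 59.0 = -1.5729.
[out]/[in] = 10^(-1.5729) = 0.02674.
[in] = 3.98 / 0.02674 = 148.9 mmol L⁻¹.

150 mmol L⁻¹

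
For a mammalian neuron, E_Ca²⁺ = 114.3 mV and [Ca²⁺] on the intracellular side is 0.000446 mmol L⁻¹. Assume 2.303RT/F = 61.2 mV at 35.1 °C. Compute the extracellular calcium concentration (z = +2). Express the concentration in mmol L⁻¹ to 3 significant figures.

2.42 mmol L⁻¹

Nernst: E = (61.2/2) · log₁₀([out]/[in]), so log₁₀([out]/[in]) = 114.3 × 2 / 61.2 = 3.7353.
[out]/[in] = 10^(3.7353) = 5436.
[out] = 5436 × 0.000446 = 2.425 mmol L⁻¹.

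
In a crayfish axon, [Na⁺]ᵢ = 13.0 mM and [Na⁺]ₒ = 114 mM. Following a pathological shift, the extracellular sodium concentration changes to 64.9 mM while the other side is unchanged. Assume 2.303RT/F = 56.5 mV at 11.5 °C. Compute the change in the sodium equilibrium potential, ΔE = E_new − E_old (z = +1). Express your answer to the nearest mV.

E_old = (56.5/1)·log₁₀(114/13.0) = 53.28 mV
E_new = (56.5/1)·log₁₀(64.9/13.0) = 39.45 mV
ΔE = 39.45 − (53.28) = -13.82 mV

-14 mV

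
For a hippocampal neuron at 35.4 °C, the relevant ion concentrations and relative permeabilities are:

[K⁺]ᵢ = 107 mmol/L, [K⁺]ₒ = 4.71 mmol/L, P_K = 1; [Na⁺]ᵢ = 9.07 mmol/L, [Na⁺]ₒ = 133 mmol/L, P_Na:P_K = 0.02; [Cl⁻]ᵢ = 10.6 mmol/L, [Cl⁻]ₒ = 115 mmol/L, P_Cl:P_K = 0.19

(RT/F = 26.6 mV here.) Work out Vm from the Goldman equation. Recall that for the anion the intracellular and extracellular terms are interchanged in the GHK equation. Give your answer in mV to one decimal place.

Vm = 26.6 · ln[(Σ P·[cation]ₒ + Σ P·[anion]ᵢ) / (Σ P·[cation]ᵢ + Σ P·[anion]ₒ)]
Numerator = 1×4.71 + 0.02×133 + 0.19×10.6 = 9.384
Denominator = 1×107 + 0.02×9.07 + 0.19×115 = 129
Vm = 26.6 · ln(0.072726) = 26.6 × (-2.6210) = -69.72 mV

-69.7 mV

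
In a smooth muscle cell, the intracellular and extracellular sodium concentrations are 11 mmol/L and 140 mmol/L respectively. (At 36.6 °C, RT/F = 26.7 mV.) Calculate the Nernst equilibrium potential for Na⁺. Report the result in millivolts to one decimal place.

E = (26.7/z) · ln([Na⁺]_out/[Na⁺]_in) with z = +1.
= (26.7/1) · ln(140/11) = 26.70 · ln(12.73)
= 26.70 · (2.5437) = 67.92 mV

67.9 mV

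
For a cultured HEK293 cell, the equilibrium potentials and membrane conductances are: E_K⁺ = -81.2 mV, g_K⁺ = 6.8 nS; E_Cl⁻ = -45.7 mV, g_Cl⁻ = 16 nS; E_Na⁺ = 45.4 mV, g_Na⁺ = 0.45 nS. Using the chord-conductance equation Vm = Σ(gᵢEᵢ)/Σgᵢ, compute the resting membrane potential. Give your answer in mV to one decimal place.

-54.3 mV

Σ gᵢEᵢ = 6.8·(-81.2) + 16·(-45.7) + 0.45·(45.4) = -1262.93
Σ gᵢ = 6.8 + 16 + 0.45 = 23.25
Vm = -1262.93 / 23.25 = -54.32 mV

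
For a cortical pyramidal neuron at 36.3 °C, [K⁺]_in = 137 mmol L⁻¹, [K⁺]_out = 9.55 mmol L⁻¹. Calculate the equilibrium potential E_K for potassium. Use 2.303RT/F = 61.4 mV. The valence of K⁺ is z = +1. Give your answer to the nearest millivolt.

E = (61.4/z) · log₁₀([K⁺]_out/[K⁺]_in) with z = +1.
= (61.4/1) · log₁₀(9.55/137) = 61.40 · log₁₀(0.06971)
= 61.40 · (-1.1567) = -71.02 mV

-71 mV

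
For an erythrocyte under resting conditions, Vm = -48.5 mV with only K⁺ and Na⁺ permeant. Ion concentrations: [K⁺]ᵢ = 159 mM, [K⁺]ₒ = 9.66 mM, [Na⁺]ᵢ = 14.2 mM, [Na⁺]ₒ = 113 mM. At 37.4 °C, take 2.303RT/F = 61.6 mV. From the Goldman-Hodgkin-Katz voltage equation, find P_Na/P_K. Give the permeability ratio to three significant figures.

Let α = P_Na/P_K. GHK: Vm = 61.6·log₁₀[(Kₒ + α·Naₒ)/(Kᵢ + α·Naᵢ)].
10^(Vm/61.6) = 10^(-48.5/61.6) = 0.16318
So 0.16318·(Kᵢ + α·Naᵢ) = Kₒ + α·Naₒ → α = (0.16318·159.0 − 9.66) / (113.0 − 0.16318·14.2)
α = (25.95 − 9.66) / (113.0 − 2.317) = 16.29/110.7 = 0.1471

0.147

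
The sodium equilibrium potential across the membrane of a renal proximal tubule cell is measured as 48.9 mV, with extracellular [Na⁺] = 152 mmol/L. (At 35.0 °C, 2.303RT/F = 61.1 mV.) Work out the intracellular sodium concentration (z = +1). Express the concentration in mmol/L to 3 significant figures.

24.1 mmol/L

Nernst: E = (61.1/1) · log₁₀([out]/[in]), so log₁₀([out]/[in]) = 48.9 × 1 / 61.1 = 0.8003.
[out]/[in] = 10^(0.8003) = 6.314.
[in] = 152 / 6.314 = 24.07 mmol/L.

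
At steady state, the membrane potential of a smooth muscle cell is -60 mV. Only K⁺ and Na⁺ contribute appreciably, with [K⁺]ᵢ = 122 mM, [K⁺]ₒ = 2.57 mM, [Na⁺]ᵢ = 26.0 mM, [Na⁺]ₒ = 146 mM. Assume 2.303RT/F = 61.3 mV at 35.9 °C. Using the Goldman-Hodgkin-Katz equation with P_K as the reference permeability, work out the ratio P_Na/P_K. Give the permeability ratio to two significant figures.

Let α = P_Na/P_K. GHK: Vm = 61.3·log₁₀[(Kₒ + α·Naₒ)/(Kᵢ + α·Naᵢ)].
10^(Vm/61.3) = 10^(-60.0/61.3) = 0.105
So 0.105·(Kᵢ + α·Naᵢ) = Kₒ + α·Naₒ → α = (0.105·122.0 − 2.57) / (146.0 − 0.105·26.0)
α = (12.81 − 2.57) / (146.0 − 2.73) = 10.24/143.3 = 0.07148

0.071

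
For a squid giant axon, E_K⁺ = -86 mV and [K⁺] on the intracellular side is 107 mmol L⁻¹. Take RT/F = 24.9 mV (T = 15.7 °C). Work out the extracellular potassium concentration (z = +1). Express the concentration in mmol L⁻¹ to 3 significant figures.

3.38 mmol L⁻¹

Nernst: E = (24.9/1) · ln([out]/[in]), so ln([out]/[in]) = -86.0 × 1 / 24.9 = -3.4538.
[out]/[in] = e^(-3.4538) = 0.03162.
[out] = 0.03162 × 107 = 3.384 mmol L⁻¹.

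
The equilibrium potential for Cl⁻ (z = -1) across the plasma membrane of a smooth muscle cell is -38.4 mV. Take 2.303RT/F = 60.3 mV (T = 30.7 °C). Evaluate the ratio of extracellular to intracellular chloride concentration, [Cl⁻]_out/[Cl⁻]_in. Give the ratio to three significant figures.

log₁₀([out]/[in]) = E·z/(60.3) = -38.4 × -1 / 60.3 = 0.6368
[out]/[in] = 10^(0.6368) = 4.333

4.33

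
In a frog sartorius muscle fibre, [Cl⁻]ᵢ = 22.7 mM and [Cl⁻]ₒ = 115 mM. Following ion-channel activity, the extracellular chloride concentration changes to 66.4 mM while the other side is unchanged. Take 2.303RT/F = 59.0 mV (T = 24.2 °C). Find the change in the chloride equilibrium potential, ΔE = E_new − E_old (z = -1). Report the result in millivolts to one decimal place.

E_old = (59.0/-1)·log₁₀(115/22.7) = -41.58 mV
E_new = (59.0/-1)·log₁₀(66.4/22.7) = -27.50 mV
ΔE = -27.50 − (-41.58) = 14.07 mV

14.1 mV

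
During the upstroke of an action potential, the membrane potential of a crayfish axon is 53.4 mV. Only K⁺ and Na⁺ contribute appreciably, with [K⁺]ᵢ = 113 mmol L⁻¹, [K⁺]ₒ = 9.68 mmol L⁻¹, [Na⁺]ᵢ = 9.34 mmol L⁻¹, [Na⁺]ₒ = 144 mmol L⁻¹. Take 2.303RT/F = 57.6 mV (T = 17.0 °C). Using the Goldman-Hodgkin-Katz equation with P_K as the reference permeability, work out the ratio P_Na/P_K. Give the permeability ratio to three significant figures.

Let α = P_Na/P_K. GHK: Vm = 57.6·log₁₀[(Kₒ + α·Naₒ)/(Kᵢ + α·Naᵢ)].
10^(Vm/57.6) = 10^(53.4/57.6) = 8.4544
So 8.4544·(Kᵢ + α·Naᵢ) = Kₒ + α·Naₒ → α = (8.4544·113.0 − 9.68) / (144.0 − 8.4544·9.34)
α = (955.3 − 9.68) / (144.0 − 78.96) = 945.7/65.04 = 14.54

14.5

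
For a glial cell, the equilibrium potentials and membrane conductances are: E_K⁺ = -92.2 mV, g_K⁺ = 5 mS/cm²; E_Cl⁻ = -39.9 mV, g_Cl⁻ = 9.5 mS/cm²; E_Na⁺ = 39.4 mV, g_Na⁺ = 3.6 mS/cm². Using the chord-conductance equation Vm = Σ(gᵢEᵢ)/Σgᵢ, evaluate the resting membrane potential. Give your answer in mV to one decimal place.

-38.6 mV

Σ gᵢEᵢ = 5·(-92.2) + 9.5·(-39.9) + 3.6·(39.4) = -698.21
Σ gᵢ = 5 + 9.5 + 3.6 = 18.1
Vm = -698.21 / 18.1 = -38.58 mV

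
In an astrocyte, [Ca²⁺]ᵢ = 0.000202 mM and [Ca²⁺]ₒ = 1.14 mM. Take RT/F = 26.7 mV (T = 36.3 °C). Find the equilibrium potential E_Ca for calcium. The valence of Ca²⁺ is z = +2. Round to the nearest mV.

E = (26.7/z) · ln([Ca²⁺]_out/[Ca²⁺]_in) with z = +2.
= (26.7/2) · ln(1.14/0.000202) = 13.35 · ln(5644)
= 13.35 · (8.6383) = 115.32 mV

115 mV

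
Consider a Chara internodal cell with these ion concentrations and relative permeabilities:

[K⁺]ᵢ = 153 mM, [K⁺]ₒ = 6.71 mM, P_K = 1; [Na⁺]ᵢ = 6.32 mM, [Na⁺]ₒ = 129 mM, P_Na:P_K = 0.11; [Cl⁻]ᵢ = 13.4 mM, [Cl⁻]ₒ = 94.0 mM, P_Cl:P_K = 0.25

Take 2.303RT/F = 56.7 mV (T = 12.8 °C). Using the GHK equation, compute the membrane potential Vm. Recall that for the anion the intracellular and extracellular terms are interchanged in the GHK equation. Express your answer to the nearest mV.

Vm = 56.7 · log₁₀[(Σ P·[cation]ₒ + Σ P·[anion]ᵢ) / (Σ P·[cation]ᵢ + Σ P·[anion]ₒ)]
Numerator = 1×6.71 + 0.11×129 + 0.25×13.4 = 24.25
Denominator = 1×153 + 0.11×6.32 + 0.25×94.0 = 177.2
Vm = 56.7 · log₁₀(0.13685) = 56.7 × (-0.8637) = -48.97 mV

-49 mV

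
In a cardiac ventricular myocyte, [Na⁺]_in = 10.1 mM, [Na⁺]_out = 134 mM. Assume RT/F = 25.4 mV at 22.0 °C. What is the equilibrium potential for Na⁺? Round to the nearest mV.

66 mV

E = (25.4/z) · ln([Na⁺]_out/[Na⁺]_in) with z = +1.
= (25.4/1) · ln(134/10.1) = 25.40 · ln(13.27)
= 25.40 · (2.5853) = 65.67 mV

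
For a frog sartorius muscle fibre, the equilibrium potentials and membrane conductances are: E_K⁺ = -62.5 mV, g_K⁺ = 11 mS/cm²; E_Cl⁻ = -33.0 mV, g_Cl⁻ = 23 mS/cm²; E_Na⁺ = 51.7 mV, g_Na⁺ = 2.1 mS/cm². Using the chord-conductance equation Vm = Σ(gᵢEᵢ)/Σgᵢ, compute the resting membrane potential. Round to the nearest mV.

-37 mV

Σ gᵢEᵢ = 11·(-62.5) + 23·(-33.0) + 2.1·(51.7) = -1337.93
Σ gᵢ = 11 + 23 + 2.1 = 36.1
Vm = -1337.93 / 36.1 = -37.06 mV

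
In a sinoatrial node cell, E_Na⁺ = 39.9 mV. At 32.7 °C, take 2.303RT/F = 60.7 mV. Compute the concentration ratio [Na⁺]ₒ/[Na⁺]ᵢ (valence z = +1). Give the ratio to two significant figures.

log₁₀([out]/[in]) = E·z/(60.7) = 39.9 × 1 / 60.7 = 0.6573
[out]/[in] = 10^(0.6573) = 4.543

4.5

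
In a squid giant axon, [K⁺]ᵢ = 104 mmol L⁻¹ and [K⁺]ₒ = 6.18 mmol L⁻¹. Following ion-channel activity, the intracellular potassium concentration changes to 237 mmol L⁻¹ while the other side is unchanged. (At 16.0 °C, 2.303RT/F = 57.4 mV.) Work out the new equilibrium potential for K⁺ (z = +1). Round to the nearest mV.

-91 mV

After the shift: [K⁺]_out = 6.18, [K⁺]_in = 237 mmol L⁻¹.
E_new = (57.4/1)·log₁₀(6.18/237) = 57.40 · (-1.5838) = -90.91 mV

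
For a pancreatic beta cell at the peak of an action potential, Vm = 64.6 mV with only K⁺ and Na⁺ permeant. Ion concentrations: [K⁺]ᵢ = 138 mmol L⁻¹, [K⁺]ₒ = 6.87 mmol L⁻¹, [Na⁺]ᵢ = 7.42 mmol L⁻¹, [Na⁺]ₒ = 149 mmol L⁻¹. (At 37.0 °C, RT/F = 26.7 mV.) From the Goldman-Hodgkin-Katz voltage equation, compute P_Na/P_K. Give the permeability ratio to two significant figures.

24

Let α = P_Na/P_K. GHK: Vm = 26.7·ln[(Kₒ + α·Naₒ)/(Kᵢ + α·Naᵢ)].
e^(Vm/26.7) = e^(64.6/26.7) = 11.24
So 11.24·(Kᵢ + α·Naᵢ) = Kₒ + α·Naₒ → α = (11.24·138.0 − 6.87) / (149.0 − 11.24·7.42)
α = (1551 − 6.87) / (149.0 − 83.4) = 1544/65.6 = 23.54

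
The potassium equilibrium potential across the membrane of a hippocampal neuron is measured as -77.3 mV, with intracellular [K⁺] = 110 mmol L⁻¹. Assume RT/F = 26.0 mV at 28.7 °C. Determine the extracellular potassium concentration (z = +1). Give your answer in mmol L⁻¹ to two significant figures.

Nernst: E = (26.0/1) · ln([out]/[in]), so ln([out]/[in]) = -77.3 × 1 / 26.0 = -2.9731.
[out]/[in] = e^(-2.9731) = 0.05115.
[out] = 0.05115 × 110 = 5.626 mmol L⁻¹.

5.6 mmol L⁻¹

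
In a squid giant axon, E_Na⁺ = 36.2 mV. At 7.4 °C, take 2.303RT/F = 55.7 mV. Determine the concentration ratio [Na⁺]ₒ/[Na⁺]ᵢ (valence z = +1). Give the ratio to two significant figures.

4.5

log₁₀([out]/[in]) = E·z/(55.7) = 36.2 × 1 / 55.7 = 0.6499
[out]/[in] = 10^(0.6499) = 4.466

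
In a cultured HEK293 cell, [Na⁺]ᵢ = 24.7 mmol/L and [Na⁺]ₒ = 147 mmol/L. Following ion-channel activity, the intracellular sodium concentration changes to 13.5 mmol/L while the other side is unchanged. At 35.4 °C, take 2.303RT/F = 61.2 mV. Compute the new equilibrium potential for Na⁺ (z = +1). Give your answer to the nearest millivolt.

After the shift: [Na⁺]_out = 147, [Na⁺]_in = 13.5 mmol/L.
E_new = (61.2/1)·log₁₀(147/13.5) = 61.20 · (1.0370) = 63.46 mV

63 mV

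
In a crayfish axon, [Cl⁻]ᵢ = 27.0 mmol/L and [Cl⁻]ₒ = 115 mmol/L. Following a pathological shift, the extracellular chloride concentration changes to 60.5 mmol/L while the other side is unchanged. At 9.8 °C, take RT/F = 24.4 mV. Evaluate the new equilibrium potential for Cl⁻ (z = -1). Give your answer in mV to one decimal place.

-19.7 mV

After the shift: [Cl⁻]_out = 60.5, [Cl⁻]_in = 27.0 mmol/L.
E_new = (24.4/-1)·ln(60.5/27.0) = -24.40 · (0.8068) = -19.69 mV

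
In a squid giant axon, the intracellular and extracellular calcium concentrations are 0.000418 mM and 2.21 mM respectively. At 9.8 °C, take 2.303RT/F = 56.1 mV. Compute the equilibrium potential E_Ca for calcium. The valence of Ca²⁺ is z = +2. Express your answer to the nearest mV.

E = (56.1/z) · log₁₀([Ca²⁺]_out/[Ca²⁺]_in) with z = +2.
= (56.1/2) · log₁₀(2.21/0.000418) = 28.05 · log₁₀(5287)
= 28.05 · (3.7232) = 104.44 mV

104 mV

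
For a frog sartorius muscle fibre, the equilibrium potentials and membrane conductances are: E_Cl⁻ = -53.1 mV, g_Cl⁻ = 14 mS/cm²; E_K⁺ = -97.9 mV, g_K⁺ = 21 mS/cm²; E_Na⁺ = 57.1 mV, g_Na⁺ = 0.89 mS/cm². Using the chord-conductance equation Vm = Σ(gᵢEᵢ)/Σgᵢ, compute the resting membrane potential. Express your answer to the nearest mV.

-77 mV

Σ gᵢEᵢ = 14·(-53.1) + 21·(-97.9) + 0.89·(57.1) = -2748.48
Σ gᵢ = 14 + 21 + 0.89 = 35.89
Vm = -2748.48 / 35.89 = -76.58 mV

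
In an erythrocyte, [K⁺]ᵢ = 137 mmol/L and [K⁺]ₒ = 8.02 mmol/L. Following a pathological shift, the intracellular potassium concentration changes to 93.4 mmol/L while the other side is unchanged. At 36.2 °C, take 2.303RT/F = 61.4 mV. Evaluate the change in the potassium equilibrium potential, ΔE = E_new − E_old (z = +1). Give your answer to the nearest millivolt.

E_old = (61.4/1)·log₁₀(8.02/137) = -75.68 mV
E_new = (61.4/1)·log₁₀(8.02/93.4) = -65.46 mV
ΔE = -65.46 − (-75.68) = 10.22 mV

10 mV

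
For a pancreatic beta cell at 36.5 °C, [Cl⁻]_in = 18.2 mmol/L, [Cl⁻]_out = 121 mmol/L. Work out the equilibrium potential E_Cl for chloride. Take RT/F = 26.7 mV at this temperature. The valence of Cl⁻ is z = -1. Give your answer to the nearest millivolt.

E = (26.7/z) · ln([Cl⁻]_out/[Cl⁻]_in) with z = -1.
For an anion, dividing by z = -1 reverses the sign.
= (26.7/-1) · ln(121/18.2) = -26.70 · ln(6.648)
= -26.70 · (1.8944) = -50.58 mV

-51 mV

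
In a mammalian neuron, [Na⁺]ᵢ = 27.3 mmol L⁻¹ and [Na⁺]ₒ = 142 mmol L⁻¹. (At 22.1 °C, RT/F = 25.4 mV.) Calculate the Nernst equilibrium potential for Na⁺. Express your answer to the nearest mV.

42 mV

E = (25.4/z) · ln([Na⁺]_out/[Na⁺]_in) with z = +1.
= (25.4/1) · ln(142/27.3) = 25.40 · ln(5.201)
= 25.40 · (1.6489) = 41.88 mV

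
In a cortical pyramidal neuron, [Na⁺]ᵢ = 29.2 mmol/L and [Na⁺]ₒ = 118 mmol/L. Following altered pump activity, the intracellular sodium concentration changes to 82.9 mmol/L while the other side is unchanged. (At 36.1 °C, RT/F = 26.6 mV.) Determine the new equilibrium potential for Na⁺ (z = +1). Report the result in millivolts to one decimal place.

After the shift: [Na⁺]_out = 118, [Na⁺]_in = 82.9 mmol/L.
E_new = (26.6/1)·ln(118/82.9) = 26.60 · (0.3530) = 9.39 mV

9.4 mV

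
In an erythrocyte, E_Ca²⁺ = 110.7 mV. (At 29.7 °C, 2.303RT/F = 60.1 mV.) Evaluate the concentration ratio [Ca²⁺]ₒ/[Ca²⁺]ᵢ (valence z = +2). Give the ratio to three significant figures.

4830

log₁₀([out]/[in]) = E·z/(60.1) = 110.7 × 2 / 60.1 = 3.6839
[out]/[in] = 10^(3.6839) = 4829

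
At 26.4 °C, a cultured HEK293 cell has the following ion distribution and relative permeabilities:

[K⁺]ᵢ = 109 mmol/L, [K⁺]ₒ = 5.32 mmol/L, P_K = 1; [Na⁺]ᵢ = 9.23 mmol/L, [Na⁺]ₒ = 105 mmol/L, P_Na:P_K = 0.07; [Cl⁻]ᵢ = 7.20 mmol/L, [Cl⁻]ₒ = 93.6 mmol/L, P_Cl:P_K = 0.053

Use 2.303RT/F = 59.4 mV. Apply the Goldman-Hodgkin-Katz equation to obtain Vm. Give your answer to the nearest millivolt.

Vm = 59.4 · log₁₀[(Σ P·[cation]ₒ + Σ P·[anion]ᵢ) / (Σ P·[cation]ᵢ + Σ P·[anion]ₒ)]
Numerator = 1×5.32 + 0.07×105 + 0.053×7.20 = 13.05
Denominator = 1×109 + 0.07×9.23 + 0.053×93.6 = 114.6
Vm = 59.4 · log₁₀(0.11388) = 59.4 × (-0.9435) = -56.05 mV

-56 mV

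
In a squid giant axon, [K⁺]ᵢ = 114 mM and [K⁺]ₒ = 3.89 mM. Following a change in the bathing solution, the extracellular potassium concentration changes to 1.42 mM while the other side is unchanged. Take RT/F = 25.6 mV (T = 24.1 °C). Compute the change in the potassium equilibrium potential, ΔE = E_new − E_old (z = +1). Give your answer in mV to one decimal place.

-25.8 mV

E_old = (25.6/1)·ln(3.89/114) = -86.47 mV
E_new = (25.6/1)·ln(1.42/114) = -112.27 mV
ΔE = -112.27 − (-86.47) = -25.80 mV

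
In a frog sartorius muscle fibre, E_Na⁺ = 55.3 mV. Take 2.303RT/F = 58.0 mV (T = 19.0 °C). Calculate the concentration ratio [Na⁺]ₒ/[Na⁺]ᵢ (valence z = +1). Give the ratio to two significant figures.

log₁₀([out]/[in]) = E·z/(58.0) = 55.3 × 1 / 58.0 = 0.9534
[out]/[in] = 10^(0.9534) = 8.984

9.0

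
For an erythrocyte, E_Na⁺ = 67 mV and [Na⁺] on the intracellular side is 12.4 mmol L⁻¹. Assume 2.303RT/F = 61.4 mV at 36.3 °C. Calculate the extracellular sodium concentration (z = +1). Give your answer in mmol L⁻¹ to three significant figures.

153 mmol L⁻¹

Nernst: E = (61.4/1) · log₁₀([out]/[in]), so log₁₀([out]/[in]) = 67.0 × 1 / 61.4 = 1.0912.
[out]/[in] = 10^(1.0912) = 12.34.
[out] = 12.34 × 12.4 = 153 mmol L⁻¹.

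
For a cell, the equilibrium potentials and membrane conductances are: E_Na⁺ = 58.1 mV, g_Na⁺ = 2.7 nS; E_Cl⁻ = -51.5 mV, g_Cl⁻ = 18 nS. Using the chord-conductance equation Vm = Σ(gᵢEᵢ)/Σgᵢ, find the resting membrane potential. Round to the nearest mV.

Σ gᵢEᵢ = 2.7·(58.1) + 18·(-51.5) = -770.13
Σ gᵢ = 2.7 + 18 = 20.7
Vm = -770.13 / 20.7 = -37.20 mV

-37 mV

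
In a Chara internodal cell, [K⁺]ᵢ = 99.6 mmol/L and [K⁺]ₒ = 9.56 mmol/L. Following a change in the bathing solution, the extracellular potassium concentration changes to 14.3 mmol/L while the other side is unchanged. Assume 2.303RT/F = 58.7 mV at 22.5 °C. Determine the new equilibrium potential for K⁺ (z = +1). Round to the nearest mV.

-49 mV

After the shift: [K⁺]_out = 14.3, [K⁺]_in = 99.6 mmol/L.
E_new = (58.7/1)·log₁₀(14.3/99.6) = 58.70 · (-0.8429) = -49.48 mV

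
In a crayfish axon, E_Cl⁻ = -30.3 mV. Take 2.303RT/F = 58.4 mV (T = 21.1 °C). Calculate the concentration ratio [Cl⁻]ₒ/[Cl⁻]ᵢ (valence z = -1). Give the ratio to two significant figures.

3.3

log₁₀([out]/[in]) = E·z/(58.4) = -30.3 × -1 / 58.4 = 0.5188
[out]/[in] = 10^(0.5188) = 3.302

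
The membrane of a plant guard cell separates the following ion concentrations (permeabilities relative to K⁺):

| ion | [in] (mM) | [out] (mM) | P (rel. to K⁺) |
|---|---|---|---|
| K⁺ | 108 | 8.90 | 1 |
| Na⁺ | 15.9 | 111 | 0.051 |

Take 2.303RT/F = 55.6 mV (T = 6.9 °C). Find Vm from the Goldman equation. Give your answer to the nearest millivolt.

-49 mV

Vm = 55.6 · log₁₀[(Σ P·[cation]ₒ + Σ P·[anion]ᵢ) / (Σ P·[cation]ᵢ + Σ P·[anion]ₒ)]
Numerator = 1×8.90 + 0.051×111 = 14.56
Denominator = 1×108 + 0.051×15.9 = 108.8
Vm = 55.6 · log₁₀(0.13382) = 55.6 × (-0.8735) = -48.57 mV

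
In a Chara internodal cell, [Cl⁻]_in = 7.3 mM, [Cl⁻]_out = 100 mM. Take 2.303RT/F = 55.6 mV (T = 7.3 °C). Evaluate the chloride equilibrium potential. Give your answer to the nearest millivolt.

E = (55.6/z) · log₁₀([Cl⁻]_out/[Cl⁻]_in) with z = -1.
For an anion, dividing by z = -1 reverses the sign.
= (55.6/-1) · log₁₀(100/7.3) = -55.60 · log₁₀(13.7)
= -55.60 · (1.1367) = -63.20 mV

-63 mV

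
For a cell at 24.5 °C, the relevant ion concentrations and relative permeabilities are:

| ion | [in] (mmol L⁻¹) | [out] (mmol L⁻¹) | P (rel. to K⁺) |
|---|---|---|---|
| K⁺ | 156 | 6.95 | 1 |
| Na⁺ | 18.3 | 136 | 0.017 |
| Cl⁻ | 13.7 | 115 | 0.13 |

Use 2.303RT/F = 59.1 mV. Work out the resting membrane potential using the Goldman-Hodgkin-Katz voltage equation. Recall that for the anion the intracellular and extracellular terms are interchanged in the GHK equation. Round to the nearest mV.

-70 mV

Vm = 59.1 · log₁₀[(Σ P·[cation]ₒ + Σ P·[anion]ᵢ) / (Σ P·[cation]ᵢ + Σ P·[anion]ₒ)]
Numerator = 1×6.95 + 0.017×136 + 0.13×13.7 = 11.04
Denominator = 1×156 + 0.017×18.3 + 0.13×115 = 171.3
Vm = 59.1 · log₁₀(0.06448) = 59.1 × (-1.1906) = -70.36 mV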